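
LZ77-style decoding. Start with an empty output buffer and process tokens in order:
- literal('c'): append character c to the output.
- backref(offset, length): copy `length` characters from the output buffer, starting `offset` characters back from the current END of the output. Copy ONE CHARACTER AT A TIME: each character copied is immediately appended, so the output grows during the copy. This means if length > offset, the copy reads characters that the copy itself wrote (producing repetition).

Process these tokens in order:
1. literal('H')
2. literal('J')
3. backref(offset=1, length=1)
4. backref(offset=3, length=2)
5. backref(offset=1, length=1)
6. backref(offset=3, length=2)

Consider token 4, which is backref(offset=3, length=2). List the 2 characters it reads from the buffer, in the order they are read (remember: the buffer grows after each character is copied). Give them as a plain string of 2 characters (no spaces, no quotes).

Token 1: literal('H'). Output: "H"
Token 2: literal('J'). Output: "HJ"
Token 3: backref(off=1, len=1). Copied 'J' from pos 1. Output: "HJJ"
Token 4: backref(off=3, len=2). Buffer before: "HJJ" (len 3)
  byte 1: read out[0]='H', append. Buffer now: "HJJH"
  byte 2: read out[1]='J', append. Buffer now: "HJJHJ"

Answer: HJ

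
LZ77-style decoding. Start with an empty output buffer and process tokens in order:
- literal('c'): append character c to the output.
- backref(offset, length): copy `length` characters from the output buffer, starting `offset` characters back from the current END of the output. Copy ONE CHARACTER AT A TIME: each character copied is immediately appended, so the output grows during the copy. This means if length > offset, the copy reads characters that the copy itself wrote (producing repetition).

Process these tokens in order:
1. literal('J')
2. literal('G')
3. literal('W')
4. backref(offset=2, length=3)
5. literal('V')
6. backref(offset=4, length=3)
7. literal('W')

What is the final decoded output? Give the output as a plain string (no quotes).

Token 1: literal('J'). Output: "J"
Token 2: literal('G'). Output: "JG"
Token 3: literal('W'). Output: "JGW"
Token 4: backref(off=2, len=3) (overlapping!). Copied 'GWG' from pos 1. Output: "JGWGWG"
Token 5: literal('V'). Output: "JGWGWGV"
Token 6: backref(off=4, len=3). Copied 'GWG' from pos 3. Output: "JGWGWGVGWG"
Token 7: literal('W'). Output: "JGWGWGVGWGW"

Answer: JGWGWGVGWGW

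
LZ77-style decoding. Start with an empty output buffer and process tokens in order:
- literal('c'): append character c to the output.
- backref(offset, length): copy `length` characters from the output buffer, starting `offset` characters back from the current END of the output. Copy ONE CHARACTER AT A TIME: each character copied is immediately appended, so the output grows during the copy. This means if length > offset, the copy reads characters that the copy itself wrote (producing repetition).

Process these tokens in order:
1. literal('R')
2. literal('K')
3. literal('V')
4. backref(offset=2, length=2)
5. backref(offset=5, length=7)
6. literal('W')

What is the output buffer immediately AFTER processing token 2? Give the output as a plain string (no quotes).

Answer: RK

Derivation:
Token 1: literal('R'). Output: "R"
Token 2: literal('K'). Output: "RK"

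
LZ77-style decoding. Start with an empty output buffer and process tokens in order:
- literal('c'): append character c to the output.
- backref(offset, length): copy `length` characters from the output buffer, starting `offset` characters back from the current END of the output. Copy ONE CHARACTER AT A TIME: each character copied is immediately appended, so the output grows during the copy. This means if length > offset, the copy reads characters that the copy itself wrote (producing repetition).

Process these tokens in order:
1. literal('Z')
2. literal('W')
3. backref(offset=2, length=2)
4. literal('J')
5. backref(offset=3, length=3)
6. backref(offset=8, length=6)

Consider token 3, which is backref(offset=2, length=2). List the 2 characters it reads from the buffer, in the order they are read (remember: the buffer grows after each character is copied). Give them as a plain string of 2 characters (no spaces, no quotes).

Answer: ZW

Derivation:
Token 1: literal('Z'). Output: "Z"
Token 2: literal('W'). Output: "ZW"
Token 3: backref(off=2, len=2). Buffer before: "ZW" (len 2)
  byte 1: read out[0]='Z', append. Buffer now: "ZWZ"
  byte 2: read out[1]='W', append. Buffer now: "ZWZW"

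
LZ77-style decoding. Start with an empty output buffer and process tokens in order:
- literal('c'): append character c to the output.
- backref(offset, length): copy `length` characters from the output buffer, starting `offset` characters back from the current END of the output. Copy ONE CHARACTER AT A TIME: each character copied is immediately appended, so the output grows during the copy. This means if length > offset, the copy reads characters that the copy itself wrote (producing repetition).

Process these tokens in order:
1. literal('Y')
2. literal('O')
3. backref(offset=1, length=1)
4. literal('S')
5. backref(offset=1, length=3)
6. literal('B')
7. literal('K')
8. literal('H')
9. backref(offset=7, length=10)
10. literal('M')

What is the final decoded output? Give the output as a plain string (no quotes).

Token 1: literal('Y'). Output: "Y"
Token 2: literal('O'). Output: "YO"
Token 3: backref(off=1, len=1). Copied 'O' from pos 1. Output: "YOO"
Token 4: literal('S'). Output: "YOOS"
Token 5: backref(off=1, len=3) (overlapping!). Copied 'SSS' from pos 3. Output: "YOOSSSS"
Token 6: literal('B'). Output: "YOOSSSSB"
Token 7: literal('K'). Output: "YOOSSSSBK"
Token 8: literal('H'). Output: "YOOSSSSBKH"
Token 9: backref(off=7, len=10) (overlapping!). Copied 'SSSSBKHSSS' from pos 3. Output: "YOOSSSSBKHSSSSBKHSSS"
Token 10: literal('M'). Output: "YOOSSSSBKHSSSSBKHSSSM"

Answer: YOOSSSSBKHSSSSBKHSSSM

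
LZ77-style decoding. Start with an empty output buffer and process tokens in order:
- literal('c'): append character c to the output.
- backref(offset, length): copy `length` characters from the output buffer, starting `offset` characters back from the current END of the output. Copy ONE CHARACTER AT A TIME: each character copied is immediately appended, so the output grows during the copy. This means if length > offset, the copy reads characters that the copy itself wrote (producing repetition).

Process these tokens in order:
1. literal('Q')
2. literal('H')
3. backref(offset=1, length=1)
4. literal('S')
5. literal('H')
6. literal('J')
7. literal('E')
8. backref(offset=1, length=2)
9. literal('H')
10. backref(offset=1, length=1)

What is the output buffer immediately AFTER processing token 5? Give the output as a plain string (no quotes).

Token 1: literal('Q'). Output: "Q"
Token 2: literal('H'). Output: "QH"
Token 3: backref(off=1, len=1). Copied 'H' from pos 1. Output: "QHH"
Token 4: literal('S'). Output: "QHHS"
Token 5: literal('H'). Output: "QHHSH"

Answer: QHHSH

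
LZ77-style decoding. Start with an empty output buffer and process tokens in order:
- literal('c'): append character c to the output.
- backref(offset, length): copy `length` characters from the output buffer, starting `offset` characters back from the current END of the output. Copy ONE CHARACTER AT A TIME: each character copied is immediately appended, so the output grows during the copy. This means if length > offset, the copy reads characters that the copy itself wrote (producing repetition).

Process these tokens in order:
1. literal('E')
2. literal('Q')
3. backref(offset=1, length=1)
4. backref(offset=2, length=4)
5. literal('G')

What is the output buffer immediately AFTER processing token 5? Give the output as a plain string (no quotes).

Token 1: literal('E'). Output: "E"
Token 2: literal('Q'). Output: "EQ"
Token 3: backref(off=1, len=1). Copied 'Q' from pos 1. Output: "EQQ"
Token 4: backref(off=2, len=4) (overlapping!). Copied 'QQQQ' from pos 1. Output: "EQQQQQQ"
Token 5: literal('G'). Output: "EQQQQQQG"

Answer: EQQQQQQG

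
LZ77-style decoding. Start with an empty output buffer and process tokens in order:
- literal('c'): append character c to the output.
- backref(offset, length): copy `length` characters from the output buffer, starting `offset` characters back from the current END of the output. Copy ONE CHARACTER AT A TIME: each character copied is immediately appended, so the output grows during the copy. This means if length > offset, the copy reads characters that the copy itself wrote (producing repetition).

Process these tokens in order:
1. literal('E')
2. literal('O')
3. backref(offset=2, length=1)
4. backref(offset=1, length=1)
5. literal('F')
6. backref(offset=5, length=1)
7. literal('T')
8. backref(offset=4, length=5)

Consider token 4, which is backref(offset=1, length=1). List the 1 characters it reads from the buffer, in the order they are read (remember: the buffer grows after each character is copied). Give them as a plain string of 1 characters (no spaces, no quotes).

Token 1: literal('E'). Output: "E"
Token 2: literal('O'). Output: "EO"
Token 3: backref(off=2, len=1). Copied 'E' from pos 0. Output: "EOE"
Token 4: backref(off=1, len=1). Buffer before: "EOE" (len 3)
  byte 1: read out[2]='E', append. Buffer now: "EOEE"

Answer: E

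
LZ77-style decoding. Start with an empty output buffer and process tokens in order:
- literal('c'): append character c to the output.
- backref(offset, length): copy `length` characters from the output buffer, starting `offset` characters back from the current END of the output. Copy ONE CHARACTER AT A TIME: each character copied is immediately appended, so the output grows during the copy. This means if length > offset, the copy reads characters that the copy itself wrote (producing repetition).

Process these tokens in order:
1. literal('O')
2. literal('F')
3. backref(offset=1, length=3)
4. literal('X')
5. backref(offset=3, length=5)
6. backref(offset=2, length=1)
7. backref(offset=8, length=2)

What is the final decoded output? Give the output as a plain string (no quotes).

Token 1: literal('O'). Output: "O"
Token 2: literal('F'). Output: "OF"
Token 3: backref(off=1, len=3) (overlapping!). Copied 'FFF' from pos 1. Output: "OFFFF"
Token 4: literal('X'). Output: "OFFFFX"
Token 5: backref(off=3, len=5) (overlapping!). Copied 'FFXFF' from pos 3. Output: "OFFFFXFFXFF"
Token 6: backref(off=2, len=1). Copied 'F' from pos 9. Output: "OFFFFXFFXFFF"
Token 7: backref(off=8, len=2). Copied 'FX' from pos 4. Output: "OFFFFXFFXFFFFX"

Answer: OFFFFXFFXFFFFX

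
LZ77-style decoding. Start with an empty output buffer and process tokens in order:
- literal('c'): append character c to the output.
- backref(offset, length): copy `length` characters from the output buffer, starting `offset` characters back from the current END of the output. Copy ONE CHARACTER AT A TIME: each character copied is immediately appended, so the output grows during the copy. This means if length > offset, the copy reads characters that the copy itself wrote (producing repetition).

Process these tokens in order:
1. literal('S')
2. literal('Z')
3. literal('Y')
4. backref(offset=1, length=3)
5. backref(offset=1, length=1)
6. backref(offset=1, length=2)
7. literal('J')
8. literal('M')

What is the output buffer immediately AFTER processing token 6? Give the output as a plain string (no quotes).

Answer: SZYYYYYYY

Derivation:
Token 1: literal('S'). Output: "S"
Token 2: literal('Z'). Output: "SZ"
Token 3: literal('Y'). Output: "SZY"
Token 4: backref(off=1, len=3) (overlapping!). Copied 'YYY' from pos 2. Output: "SZYYYY"
Token 5: backref(off=1, len=1). Copied 'Y' from pos 5. Output: "SZYYYYY"
Token 6: backref(off=1, len=2) (overlapping!). Copied 'YY' from pos 6. Output: "SZYYYYYYY"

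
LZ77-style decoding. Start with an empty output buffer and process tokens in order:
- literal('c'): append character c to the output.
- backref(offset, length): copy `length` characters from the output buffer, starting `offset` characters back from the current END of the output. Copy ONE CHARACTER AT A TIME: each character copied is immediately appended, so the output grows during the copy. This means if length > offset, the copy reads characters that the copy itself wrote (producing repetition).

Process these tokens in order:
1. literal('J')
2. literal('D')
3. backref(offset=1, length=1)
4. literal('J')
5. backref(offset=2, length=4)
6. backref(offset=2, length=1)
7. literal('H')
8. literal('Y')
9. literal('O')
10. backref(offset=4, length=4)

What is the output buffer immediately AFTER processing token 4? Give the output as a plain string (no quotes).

Token 1: literal('J'). Output: "J"
Token 2: literal('D'). Output: "JD"
Token 3: backref(off=1, len=1). Copied 'D' from pos 1. Output: "JDD"
Token 4: literal('J'). Output: "JDDJ"

Answer: JDDJ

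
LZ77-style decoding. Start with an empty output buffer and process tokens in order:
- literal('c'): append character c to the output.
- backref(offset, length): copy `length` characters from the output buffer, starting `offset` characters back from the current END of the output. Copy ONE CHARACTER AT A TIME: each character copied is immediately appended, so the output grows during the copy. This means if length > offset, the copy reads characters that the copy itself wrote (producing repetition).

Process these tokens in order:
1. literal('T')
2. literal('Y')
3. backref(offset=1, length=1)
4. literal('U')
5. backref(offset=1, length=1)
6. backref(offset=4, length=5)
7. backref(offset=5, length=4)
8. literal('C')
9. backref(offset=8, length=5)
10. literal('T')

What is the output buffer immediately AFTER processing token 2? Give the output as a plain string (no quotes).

Answer: TY

Derivation:
Token 1: literal('T'). Output: "T"
Token 2: literal('Y'). Output: "TY"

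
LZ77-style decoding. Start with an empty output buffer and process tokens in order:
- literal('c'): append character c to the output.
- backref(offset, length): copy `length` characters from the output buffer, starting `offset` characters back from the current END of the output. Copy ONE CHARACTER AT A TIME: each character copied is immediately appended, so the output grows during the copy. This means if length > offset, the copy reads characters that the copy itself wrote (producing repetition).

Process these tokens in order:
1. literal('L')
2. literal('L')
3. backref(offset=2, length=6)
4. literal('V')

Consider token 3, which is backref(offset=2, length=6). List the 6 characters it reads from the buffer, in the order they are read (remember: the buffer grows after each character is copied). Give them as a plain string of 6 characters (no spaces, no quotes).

Answer: LLLLLL

Derivation:
Token 1: literal('L'). Output: "L"
Token 2: literal('L'). Output: "LL"
Token 3: backref(off=2, len=6). Buffer before: "LL" (len 2)
  byte 1: read out[0]='L', append. Buffer now: "LLL"
  byte 2: read out[1]='L', append. Buffer now: "LLLL"
  byte 3: read out[2]='L', append. Buffer now: "LLLLL"
  byte 4: read out[3]='L', append. Buffer now: "LLLLLL"
  byte 5: read out[4]='L', append. Buffer now: "LLLLLLL"
  byte 6: read out[5]='L', append. Buffer now: "LLLLLLLL"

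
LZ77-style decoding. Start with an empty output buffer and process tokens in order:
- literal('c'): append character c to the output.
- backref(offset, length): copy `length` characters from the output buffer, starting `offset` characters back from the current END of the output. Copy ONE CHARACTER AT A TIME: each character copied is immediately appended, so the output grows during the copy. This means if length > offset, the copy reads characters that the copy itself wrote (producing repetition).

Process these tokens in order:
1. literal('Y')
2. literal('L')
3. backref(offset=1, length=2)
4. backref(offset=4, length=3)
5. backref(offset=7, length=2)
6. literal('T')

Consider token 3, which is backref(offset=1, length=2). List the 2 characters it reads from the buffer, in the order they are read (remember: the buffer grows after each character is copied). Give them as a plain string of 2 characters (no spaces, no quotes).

Answer: LL

Derivation:
Token 1: literal('Y'). Output: "Y"
Token 2: literal('L'). Output: "YL"
Token 3: backref(off=1, len=2). Buffer before: "YL" (len 2)
  byte 1: read out[1]='L', append. Buffer now: "YLL"
  byte 2: read out[2]='L', append. Buffer now: "YLLL"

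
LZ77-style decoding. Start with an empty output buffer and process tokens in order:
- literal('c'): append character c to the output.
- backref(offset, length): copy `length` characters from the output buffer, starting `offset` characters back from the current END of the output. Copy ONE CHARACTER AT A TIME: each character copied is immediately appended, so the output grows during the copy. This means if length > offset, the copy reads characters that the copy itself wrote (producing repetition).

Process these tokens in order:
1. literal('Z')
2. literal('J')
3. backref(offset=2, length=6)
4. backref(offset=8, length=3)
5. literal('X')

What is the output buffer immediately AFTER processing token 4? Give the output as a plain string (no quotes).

Token 1: literal('Z'). Output: "Z"
Token 2: literal('J'). Output: "ZJ"
Token 3: backref(off=2, len=6) (overlapping!). Copied 'ZJZJZJ' from pos 0. Output: "ZJZJZJZJ"
Token 4: backref(off=8, len=3). Copied 'ZJZ' from pos 0. Output: "ZJZJZJZJZJZ"

Answer: ZJZJZJZJZJZ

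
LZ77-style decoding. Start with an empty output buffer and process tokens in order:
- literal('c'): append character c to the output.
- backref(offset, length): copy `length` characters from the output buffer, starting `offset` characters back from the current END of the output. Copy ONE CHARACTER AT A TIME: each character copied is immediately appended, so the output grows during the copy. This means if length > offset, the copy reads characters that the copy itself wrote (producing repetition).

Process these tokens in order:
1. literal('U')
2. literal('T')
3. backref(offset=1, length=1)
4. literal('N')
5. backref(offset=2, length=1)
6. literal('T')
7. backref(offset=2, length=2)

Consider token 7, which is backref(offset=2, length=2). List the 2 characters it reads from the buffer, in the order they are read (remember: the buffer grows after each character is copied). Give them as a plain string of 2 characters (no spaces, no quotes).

Token 1: literal('U'). Output: "U"
Token 2: literal('T'). Output: "UT"
Token 3: backref(off=1, len=1). Copied 'T' from pos 1. Output: "UTT"
Token 4: literal('N'). Output: "UTTN"
Token 5: backref(off=2, len=1). Copied 'T' from pos 2. Output: "UTTNT"
Token 6: literal('T'). Output: "UTTNTT"
Token 7: backref(off=2, len=2). Buffer before: "UTTNTT" (len 6)
  byte 1: read out[4]='T', append. Buffer now: "UTTNTTT"
  byte 2: read out[5]='T', append. Buffer now: "UTTNTTTT"

Answer: TT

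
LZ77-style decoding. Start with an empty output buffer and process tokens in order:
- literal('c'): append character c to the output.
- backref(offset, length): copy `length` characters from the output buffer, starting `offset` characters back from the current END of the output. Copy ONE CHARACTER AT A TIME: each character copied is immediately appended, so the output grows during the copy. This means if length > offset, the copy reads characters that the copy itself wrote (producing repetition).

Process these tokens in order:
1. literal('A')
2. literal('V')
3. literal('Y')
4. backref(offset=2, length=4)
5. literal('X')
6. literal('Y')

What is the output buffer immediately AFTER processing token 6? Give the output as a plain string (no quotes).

Token 1: literal('A'). Output: "A"
Token 2: literal('V'). Output: "AV"
Token 3: literal('Y'). Output: "AVY"
Token 4: backref(off=2, len=4) (overlapping!). Copied 'VYVY' from pos 1. Output: "AVYVYVY"
Token 5: literal('X'). Output: "AVYVYVYX"
Token 6: literal('Y'). Output: "AVYVYVYXY"

Answer: AVYVYVYXY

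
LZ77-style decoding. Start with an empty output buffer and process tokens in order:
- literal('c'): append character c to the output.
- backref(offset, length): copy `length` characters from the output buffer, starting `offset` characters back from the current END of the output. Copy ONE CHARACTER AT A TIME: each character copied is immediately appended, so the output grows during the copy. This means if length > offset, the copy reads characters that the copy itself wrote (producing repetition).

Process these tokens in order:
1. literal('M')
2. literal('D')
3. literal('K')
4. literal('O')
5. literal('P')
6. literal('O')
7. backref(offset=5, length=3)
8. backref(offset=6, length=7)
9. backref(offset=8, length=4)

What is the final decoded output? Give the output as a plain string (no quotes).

Token 1: literal('M'). Output: "M"
Token 2: literal('D'). Output: "MD"
Token 3: literal('K'). Output: "MDK"
Token 4: literal('O'). Output: "MDKO"
Token 5: literal('P'). Output: "MDKOP"
Token 6: literal('O'). Output: "MDKOPO"
Token 7: backref(off=5, len=3). Copied 'DKO' from pos 1. Output: "MDKOPODKO"
Token 8: backref(off=6, len=7) (overlapping!). Copied 'OPODKOO' from pos 3. Output: "MDKOPODKOOPODKOO"
Token 9: backref(off=8, len=4). Copied 'OOPO' from pos 8. Output: "MDKOPODKOOPODKOOOOPO"

Answer: MDKOPODKOOPODKOOOOPO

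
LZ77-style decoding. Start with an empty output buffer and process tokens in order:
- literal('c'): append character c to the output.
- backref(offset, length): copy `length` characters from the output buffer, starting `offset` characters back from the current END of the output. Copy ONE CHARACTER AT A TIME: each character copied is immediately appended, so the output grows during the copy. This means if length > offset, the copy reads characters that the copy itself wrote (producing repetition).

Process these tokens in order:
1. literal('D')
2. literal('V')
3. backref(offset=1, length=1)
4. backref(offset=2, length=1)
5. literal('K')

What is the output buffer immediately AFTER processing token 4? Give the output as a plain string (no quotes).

Token 1: literal('D'). Output: "D"
Token 2: literal('V'). Output: "DV"
Token 3: backref(off=1, len=1). Copied 'V' from pos 1. Output: "DVV"
Token 4: backref(off=2, len=1). Copied 'V' from pos 1. Output: "DVVV"

Answer: DVVV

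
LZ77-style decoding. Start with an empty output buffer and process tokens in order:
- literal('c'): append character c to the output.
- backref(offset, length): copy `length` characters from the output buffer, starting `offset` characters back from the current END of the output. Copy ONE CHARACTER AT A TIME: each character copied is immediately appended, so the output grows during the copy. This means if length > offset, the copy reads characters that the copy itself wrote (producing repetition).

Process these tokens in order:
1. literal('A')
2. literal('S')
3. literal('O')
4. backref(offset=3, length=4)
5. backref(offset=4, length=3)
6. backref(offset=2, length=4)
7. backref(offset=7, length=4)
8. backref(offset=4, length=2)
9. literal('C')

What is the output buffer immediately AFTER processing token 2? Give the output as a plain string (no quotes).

Token 1: literal('A'). Output: "A"
Token 2: literal('S'). Output: "AS"

Answer: AS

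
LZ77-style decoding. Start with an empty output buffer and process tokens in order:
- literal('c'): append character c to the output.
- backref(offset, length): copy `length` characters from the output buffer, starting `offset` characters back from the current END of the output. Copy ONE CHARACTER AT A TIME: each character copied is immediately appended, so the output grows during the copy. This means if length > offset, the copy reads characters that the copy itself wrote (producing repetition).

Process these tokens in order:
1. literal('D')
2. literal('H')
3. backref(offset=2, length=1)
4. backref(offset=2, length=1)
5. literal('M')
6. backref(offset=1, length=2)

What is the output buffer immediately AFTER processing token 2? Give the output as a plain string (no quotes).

Token 1: literal('D'). Output: "D"
Token 2: literal('H'). Output: "DH"

Answer: DH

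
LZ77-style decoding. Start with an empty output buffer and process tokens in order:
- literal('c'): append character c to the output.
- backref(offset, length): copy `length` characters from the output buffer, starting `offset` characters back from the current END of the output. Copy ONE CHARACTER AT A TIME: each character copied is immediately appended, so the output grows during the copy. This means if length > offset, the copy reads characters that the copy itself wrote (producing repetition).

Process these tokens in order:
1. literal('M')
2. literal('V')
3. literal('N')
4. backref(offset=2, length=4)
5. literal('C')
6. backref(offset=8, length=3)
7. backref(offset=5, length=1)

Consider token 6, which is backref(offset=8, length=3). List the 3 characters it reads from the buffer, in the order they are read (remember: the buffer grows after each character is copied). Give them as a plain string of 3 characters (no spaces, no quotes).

Answer: MVN

Derivation:
Token 1: literal('M'). Output: "M"
Token 2: literal('V'). Output: "MV"
Token 3: literal('N'). Output: "MVN"
Token 4: backref(off=2, len=4) (overlapping!). Copied 'VNVN' from pos 1. Output: "MVNVNVN"
Token 5: literal('C'). Output: "MVNVNVNC"
Token 6: backref(off=8, len=3). Buffer before: "MVNVNVNC" (len 8)
  byte 1: read out[0]='M', append. Buffer now: "MVNVNVNCM"
  byte 2: read out[1]='V', append. Buffer now: "MVNVNVNCMV"
  byte 3: read out[2]='N', append. Buffer now: "MVNVNVNCMVN"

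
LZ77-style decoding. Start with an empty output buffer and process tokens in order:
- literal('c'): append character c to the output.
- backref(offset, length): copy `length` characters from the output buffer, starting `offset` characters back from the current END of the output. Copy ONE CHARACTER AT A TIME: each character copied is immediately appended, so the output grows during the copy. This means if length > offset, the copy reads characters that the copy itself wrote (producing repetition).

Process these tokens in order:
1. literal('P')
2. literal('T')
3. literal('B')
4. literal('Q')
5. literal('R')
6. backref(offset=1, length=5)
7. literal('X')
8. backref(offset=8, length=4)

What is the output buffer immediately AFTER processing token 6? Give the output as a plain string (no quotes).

Token 1: literal('P'). Output: "P"
Token 2: literal('T'). Output: "PT"
Token 3: literal('B'). Output: "PTB"
Token 4: literal('Q'). Output: "PTBQ"
Token 5: literal('R'). Output: "PTBQR"
Token 6: backref(off=1, len=5) (overlapping!). Copied 'RRRRR' from pos 4. Output: "PTBQRRRRRR"

Answer: PTBQRRRRRR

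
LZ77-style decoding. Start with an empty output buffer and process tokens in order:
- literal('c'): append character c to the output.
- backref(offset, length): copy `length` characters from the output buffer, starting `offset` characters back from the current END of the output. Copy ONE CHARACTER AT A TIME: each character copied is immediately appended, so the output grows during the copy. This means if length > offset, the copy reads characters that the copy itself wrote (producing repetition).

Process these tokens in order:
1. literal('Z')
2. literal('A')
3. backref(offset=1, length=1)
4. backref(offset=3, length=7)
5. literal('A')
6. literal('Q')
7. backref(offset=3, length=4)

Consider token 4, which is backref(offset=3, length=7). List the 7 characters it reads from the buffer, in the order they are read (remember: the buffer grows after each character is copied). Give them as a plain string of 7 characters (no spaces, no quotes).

Token 1: literal('Z'). Output: "Z"
Token 2: literal('A'). Output: "ZA"
Token 3: backref(off=1, len=1). Copied 'A' from pos 1. Output: "ZAA"
Token 4: backref(off=3, len=7). Buffer before: "ZAA" (len 3)
  byte 1: read out[0]='Z', append. Buffer now: "ZAAZ"
  byte 2: read out[1]='A', append. Buffer now: "ZAAZA"
  byte 3: read out[2]='A', append. Buffer now: "ZAAZAA"
  byte 4: read out[3]='Z', append. Buffer now: "ZAAZAAZ"
  byte 5: read out[4]='A', append. Buffer now: "ZAAZAAZA"
  byte 6: read out[5]='A', append. Buffer now: "ZAAZAAZAA"
  byte 7: read out[6]='Z', append. Buffer now: "ZAAZAAZAAZ"

Answer: ZAAZAAZ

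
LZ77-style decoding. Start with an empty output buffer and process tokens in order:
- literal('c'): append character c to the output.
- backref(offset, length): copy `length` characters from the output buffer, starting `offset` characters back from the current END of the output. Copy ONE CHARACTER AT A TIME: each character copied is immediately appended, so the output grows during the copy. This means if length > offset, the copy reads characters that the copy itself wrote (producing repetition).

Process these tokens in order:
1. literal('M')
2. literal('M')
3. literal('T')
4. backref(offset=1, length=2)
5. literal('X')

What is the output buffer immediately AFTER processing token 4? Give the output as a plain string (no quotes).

Token 1: literal('M'). Output: "M"
Token 2: literal('M'). Output: "MM"
Token 3: literal('T'). Output: "MMT"
Token 4: backref(off=1, len=2) (overlapping!). Copied 'TT' from pos 2. Output: "MMTTT"

Answer: MMTTT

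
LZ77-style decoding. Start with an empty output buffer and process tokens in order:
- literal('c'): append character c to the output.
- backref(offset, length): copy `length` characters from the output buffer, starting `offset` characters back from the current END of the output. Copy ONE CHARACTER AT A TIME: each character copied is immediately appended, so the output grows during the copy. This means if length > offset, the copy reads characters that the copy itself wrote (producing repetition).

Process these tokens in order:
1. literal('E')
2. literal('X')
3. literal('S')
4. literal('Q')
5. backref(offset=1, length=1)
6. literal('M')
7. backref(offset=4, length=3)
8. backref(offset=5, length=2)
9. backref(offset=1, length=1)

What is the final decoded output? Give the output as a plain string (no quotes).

Token 1: literal('E'). Output: "E"
Token 2: literal('X'). Output: "EX"
Token 3: literal('S'). Output: "EXS"
Token 4: literal('Q'). Output: "EXSQ"
Token 5: backref(off=1, len=1). Copied 'Q' from pos 3. Output: "EXSQQ"
Token 6: literal('M'). Output: "EXSQQM"
Token 7: backref(off=4, len=3). Copied 'SQQ' from pos 2. Output: "EXSQQMSQQ"
Token 8: backref(off=5, len=2). Copied 'QM' from pos 4. Output: "EXSQQMSQQQM"
Token 9: backref(off=1, len=1). Copied 'M' from pos 10. Output: "EXSQQMSQQQMM"

Answer: EXSQQMSQQQMM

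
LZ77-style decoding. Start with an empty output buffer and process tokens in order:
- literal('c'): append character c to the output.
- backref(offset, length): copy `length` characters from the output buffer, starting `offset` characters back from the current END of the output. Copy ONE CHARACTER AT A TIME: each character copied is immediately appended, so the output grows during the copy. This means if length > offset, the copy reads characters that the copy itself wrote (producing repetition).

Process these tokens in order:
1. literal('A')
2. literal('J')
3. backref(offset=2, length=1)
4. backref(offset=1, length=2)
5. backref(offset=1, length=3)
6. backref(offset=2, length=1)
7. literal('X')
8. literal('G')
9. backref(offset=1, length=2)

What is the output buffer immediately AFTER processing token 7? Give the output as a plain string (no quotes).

Answer: AJAAAAAAAX

Derivation:
Token 1: literal('A'). Output: "A"
Token 2: literal('J'). Output: "AJ"
Token 3: backref(off=2, len=1). Copied 'A' from pos 0. Output: "AJA"
Token 4: backref(off=1, len=2) (overlapping!). Copied 'AA' from pos 2. Output: "AJAAA"
Token 5: backref(off=1, len=3) (overlapping!). Copied 'AAA' from pos 4. Output: "AJAAAAAA"
Token 6: backref(off=2, len=1). Copied 'A' from pos 6. Output: "AJAAAAAAA"
Token 7: literal('X'). Output: "AJAAAAAAAX"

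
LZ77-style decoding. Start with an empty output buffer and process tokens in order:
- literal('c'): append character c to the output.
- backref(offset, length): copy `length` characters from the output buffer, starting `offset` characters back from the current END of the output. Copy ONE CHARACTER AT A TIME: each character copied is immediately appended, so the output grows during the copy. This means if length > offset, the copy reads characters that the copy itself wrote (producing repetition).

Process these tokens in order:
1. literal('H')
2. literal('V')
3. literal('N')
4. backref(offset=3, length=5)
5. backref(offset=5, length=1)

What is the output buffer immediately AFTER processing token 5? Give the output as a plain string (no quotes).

Token 1: literal('H'). Output: "H"
Token 2: literal('V'). Output: "HV"
Token 3: literal('N'). Output: "HVN"
Token 4: backref(off=3, len=5) (overlapping!). Copied 'HVNHV' from pos 0. Output: "HVNHVNHV"
Token 5: backref(off=5, len=1). Copied 'H' from pos 3. Output: "HVNHVNHVH"

Answer: HVNHVNHVH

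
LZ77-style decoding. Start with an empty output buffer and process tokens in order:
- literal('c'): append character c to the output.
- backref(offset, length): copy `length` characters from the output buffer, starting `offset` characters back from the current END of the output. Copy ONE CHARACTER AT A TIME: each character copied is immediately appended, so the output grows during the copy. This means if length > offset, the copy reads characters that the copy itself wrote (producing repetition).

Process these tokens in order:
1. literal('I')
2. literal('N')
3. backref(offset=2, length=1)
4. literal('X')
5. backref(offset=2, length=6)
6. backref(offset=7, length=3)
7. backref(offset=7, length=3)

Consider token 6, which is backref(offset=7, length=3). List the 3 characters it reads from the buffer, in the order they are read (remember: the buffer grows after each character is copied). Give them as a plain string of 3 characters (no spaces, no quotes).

Answer: XIX

Derivation:
Token 1: literal('I'). Output: "I"
Token 2: literal('N'). Output: "IN"
Token 3: backref(off=2, len=1). Copied 'I' from pos 0. Output: "INI"
Token 4: literal('X'). Output: "INIX"
Token 5: backref(off=2, len=6) (overlapping!). Copied 'IXIXIX' from pos 2. Output: "INIXIXIXIX"
Token 6: backref(off=7, len=3). Buffer before: "INIXIXIXIX" (len 10)
  byte 1: read out[3]='X', append. Buffer now: "INIXIXIXIXX"
  byte 2: read out[4]='I', append. Buffer now: "INIXIXIXIXXI"
  byte 3: read out[5]='X', append. Buffer now: "INIXIXIXIXXIX"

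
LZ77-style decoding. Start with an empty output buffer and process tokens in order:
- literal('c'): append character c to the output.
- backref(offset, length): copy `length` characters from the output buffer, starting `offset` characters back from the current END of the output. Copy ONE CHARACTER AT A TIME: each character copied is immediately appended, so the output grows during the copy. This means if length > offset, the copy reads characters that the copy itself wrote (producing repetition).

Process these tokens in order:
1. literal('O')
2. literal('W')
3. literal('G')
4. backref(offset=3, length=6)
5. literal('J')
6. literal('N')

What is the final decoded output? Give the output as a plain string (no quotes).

Token 1: literal('O'). Output: "O"
Token 2: literal('W'). Output: "OW"
Token 3: literal('G'). Output: "OWG"
Token 4: backref(off=3, len=6) (overlapping!). Copied 'OWGOWG' from pos 0. Output: "OWGOWGOWG"
Token 5: literal('J'). Output: "OWGOWGOWGJ"
Token 6: literal('N'). Output: "OWGOWGOWGJN"

Answer: OWGOWGOWGJN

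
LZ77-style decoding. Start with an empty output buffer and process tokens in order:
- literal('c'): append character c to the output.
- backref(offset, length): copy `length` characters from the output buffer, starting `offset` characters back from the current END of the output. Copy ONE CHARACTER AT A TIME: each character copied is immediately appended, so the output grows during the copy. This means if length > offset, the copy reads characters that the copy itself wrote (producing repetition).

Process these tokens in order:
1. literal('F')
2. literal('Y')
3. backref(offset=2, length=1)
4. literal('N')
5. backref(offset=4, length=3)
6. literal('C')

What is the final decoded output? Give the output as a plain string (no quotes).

Answer: FYFNFYFC

Derivation:
Token 1: literal('F'). Output: "F"
Token 2: literal('Y'). Output: "FY"
Token 3: backref(off=2, len=1). Copied 'F' from pos 0. Output: "FYF"
Token 4: literal('N'). Output: "FYFN"
Token 5: backref(off=4, len=3). Copied 'FYF' from pos 0. Output: "FYFNFYF"
Token 6: literal('C'). Output: "FYFNFYFC"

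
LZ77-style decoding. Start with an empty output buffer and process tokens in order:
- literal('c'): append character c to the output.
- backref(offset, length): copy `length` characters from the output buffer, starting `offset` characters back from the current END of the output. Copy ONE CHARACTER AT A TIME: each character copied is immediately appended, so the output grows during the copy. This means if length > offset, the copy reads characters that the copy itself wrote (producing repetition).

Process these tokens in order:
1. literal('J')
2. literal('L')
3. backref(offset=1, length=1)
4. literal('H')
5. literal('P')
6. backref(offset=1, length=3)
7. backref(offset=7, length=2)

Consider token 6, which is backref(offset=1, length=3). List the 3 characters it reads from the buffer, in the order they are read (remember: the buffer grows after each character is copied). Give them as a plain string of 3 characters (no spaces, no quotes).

Token 1: literal('J'). Output: "J"
Token 2: literal('L'). Output: "JL"
Token 3: backref(off=1, len=1). Copied 'L' from pos 1. Output: "JLL"
Token 4: literal('H'). Output: "JLLH"
Token 5: literal('P'). Output: "JLLHP"
Token 6: backref(off=1, len=3). Buffer before: "JLLHP" (len 5)
  byte 1: read out[4]='P', append. Buffer now: "JLLHPP"
  byte 2: read out[5]='P', append. Buffer now: "JLLHPPP"
  byte 3: read out[6]='P', append. Buffer now: "JLLHPPPP"

Answer: PPP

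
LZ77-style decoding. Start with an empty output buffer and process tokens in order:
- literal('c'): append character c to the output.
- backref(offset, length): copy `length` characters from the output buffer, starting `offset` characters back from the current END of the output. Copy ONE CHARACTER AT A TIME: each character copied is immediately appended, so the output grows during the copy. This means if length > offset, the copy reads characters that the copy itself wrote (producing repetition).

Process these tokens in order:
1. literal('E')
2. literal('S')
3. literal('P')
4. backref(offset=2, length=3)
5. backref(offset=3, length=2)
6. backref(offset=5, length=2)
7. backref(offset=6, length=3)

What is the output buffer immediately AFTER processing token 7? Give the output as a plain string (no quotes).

Answer: ESPSPSSPSPPSS

Derivation:
Token 1: literal('E'). Output: "E"
Token 2: literal('S'). Output: "ES"
Token 3: literal('P'). Output: "ESP"
Token 4: backref(off=2, len=3) (overlapping!). Copied 'SPS' from pos 1. Output: "ESPSPS"
Token 5: backref(off=3, len=2). Copied 'SP' from pos 3. Output: "ESPSPSSP"
Token 6: backref(off=5, len=2). Copied 'SP' from pos 3. Output: "ESPSPSSPSP"
Token 7: backref(off=6, len=3). Copied 'PSS' from pos 4. Output: "ESPSPSSPSPPSS"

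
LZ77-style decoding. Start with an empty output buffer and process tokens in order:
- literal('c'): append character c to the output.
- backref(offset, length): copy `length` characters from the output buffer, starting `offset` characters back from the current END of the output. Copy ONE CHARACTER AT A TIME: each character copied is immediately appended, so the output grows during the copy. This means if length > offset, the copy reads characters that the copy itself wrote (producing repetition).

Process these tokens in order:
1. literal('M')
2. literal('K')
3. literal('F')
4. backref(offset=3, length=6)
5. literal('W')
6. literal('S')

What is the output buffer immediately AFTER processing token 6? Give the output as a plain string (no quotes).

Answer: MKFMKFMKFWS

Derivation:
Token 1: literal('M'). Output: "M"
Token 2: literal('K'). Output: "MK"
Token 3: literal('F'). Output: "MKF"
Token 4: backref(off=3, len=6) (overlapping!). Copied 'MKFMKF' from pos 0. Output: "MKFMKFMKF"
Token 5: literal('W'). Output: "MKFMKFMKFW"
Token 6: literal('S'). Output: "MKFMKFMKFWS"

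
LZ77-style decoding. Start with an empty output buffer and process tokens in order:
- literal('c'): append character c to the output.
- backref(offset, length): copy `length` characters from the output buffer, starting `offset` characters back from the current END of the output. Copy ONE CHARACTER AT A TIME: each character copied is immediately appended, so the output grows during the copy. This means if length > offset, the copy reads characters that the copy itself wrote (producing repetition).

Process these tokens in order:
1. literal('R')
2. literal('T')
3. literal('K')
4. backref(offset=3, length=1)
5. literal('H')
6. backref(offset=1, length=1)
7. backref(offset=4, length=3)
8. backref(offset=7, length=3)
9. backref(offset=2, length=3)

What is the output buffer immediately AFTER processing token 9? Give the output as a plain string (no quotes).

Answer: RTKRHHKRHKRHRHR

Derivation:
Token 1: literal('R'). Output: "R"
Token 2: literal('T'). Output: "RT"
Token 3: literal('K'). Output: "RTK"
Token 4: backref(off=3, len=1). Copied 'R' from pos 0. Output: "RTKR"
Token 5: literal('H'). Output: "RTKRH"
Token 6: backref(off=1, len=1). Copied 'H' from pos 4. Output: "RTKRHH"
Token 7: backref(off=4, len=3). Copied 'KRH' from pos 2. Output: "RTKRHHKRH"
Token 8: backref(off=7, len=3). Copied 'KRH' from pos 2. Output: "RTKRHHKRHKRH"
Token 9: backref(off=2, len=3) (overlapping!). Copied 'RHR' from pos 10. Output: "RTKRHHKRHKRHRHR"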